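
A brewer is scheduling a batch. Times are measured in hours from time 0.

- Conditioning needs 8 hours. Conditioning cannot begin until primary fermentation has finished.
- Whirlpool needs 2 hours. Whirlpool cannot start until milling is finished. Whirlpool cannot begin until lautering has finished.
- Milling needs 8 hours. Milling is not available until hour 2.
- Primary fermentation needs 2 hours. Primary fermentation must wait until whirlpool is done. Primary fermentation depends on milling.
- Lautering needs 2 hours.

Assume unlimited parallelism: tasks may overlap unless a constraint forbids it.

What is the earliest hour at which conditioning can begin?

Nothing blocks lautering, so it runs from hour 0 to hour 2.
Milling cannot begin until its own release at hour 2. It runs from hour 2 to 2 + 8 = hour 10.
For whirlpool: milling (finishes hour 10); lautering (finishes hour 2). Taking the maximum gives a start of hour 10, and it finishes at 10 + 2 = hour 12.
For primary fermentation: whirlpool (finishes hour 12); milling (finishes hour 10). Taking the maximum gives a start of hour 12, and it finishes at 12 + 2 = hour 14.
Conditioning waits on primary fermentation (finishes hour 14), so the earliest it can start is hour 14.

14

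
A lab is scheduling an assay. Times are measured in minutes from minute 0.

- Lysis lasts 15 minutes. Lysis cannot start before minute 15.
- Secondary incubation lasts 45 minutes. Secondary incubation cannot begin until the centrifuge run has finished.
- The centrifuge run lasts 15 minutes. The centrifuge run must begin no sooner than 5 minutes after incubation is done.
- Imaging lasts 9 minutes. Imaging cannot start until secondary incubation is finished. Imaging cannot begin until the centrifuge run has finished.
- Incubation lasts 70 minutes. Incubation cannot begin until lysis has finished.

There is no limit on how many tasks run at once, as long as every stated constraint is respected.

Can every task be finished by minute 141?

Lysis waits on its own release at minute 15, so it starts at minute 15 and finishes at 15 + 15 = minute 30.
After lysis (finishes minute 30), incubation can start at minute 30 and finishes at minute 100.
The centrifuge run cannot begin until incubation (finishes minute 100, plus 5-minute gap → minute 105). It runs from minute 105 to 105 + 15 = minute 120.
After the centrifuge run (finishes minute 120), secondary incubation can start at minute 120 and finishes at minute 165.
Imaging cannot start until secondary incubation (finishes minute 165); the centrifuge run (finishes minute 120). The controlling bound is minute 165, so imaging finishes at 165 + 9 = minute 174.
The earliest everything can be done is minute 174, which is after the deadline of 141, so it is not possible.

No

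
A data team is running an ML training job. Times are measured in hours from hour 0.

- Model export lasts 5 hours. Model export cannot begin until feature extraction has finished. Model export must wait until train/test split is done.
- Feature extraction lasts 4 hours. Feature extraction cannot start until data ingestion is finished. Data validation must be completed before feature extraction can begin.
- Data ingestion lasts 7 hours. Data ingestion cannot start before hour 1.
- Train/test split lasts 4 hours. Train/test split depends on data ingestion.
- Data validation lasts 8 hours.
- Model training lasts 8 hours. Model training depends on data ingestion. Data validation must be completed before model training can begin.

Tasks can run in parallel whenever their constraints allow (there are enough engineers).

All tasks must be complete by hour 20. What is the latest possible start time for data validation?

3

Nothing follows model export; the deadline of hour 20 is its only limit. It must start by 20 − 5 = hour 15.
Feature extraction has to be done before model export (must start by hour 15). That means finishing by hour 15, i.e. starting by 15 − 4 = hour 11.
Nothing follows model training; the deadline of hour 20 is its only limit. It must start by 20 − 8 = hour 12.
Data validation has several dependents: feature extraction (must start by hour 11); model training (must start by hour 12). The earliest of those limits is hour 11, so data validation must start by 11 − 8 = hour 3.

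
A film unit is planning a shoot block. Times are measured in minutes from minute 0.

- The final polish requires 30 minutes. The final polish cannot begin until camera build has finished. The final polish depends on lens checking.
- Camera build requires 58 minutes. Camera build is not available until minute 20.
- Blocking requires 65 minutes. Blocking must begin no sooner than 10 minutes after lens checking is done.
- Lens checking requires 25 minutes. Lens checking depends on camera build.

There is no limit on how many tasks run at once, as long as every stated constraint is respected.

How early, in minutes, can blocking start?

113

Camera build waits on its own release at minute 20, so it starts at minute 20 and finishes at 20 + 58 = minute 78.
Lens checking waits on camera build (finishes minute 78), so it starts at minute 78 and finishes at 78 + 25 = minute 103.
Blocking waits on lens checking (finishes minute 103, plus 10-minute gap → minute 113), so the earliest it can start is minute 113.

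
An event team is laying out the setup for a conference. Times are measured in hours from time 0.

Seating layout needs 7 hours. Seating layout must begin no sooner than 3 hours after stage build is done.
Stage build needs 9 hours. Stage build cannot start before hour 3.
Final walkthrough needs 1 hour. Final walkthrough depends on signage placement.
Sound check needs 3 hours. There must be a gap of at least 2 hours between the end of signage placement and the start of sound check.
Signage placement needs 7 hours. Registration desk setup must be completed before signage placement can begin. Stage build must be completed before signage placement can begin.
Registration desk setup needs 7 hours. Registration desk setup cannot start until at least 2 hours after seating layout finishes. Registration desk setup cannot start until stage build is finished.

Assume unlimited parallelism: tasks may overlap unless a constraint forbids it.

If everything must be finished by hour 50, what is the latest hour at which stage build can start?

10

To finish by hour 50, sound check (duration 3) must start no later than hour 47.
To finish by hour 50, final walkthrough (duration 1) must start no later than hour 49.
Signage placement must finish in time for sound check (must start by hour 47, minus 2-hour gap → hour 45); final walkthrough (must start by hour 49). The tightest is hour 45, so signage placement must start by 45 − 7 = hour 38.
Registration desk setup feeds into signage placement (must start by hour 38); so registration desk setup must finish by hour 38 and therefore start by hour 31.
Seating layout must finish before registration desk setup (must start by hour 31, minus 2-hour gap → hour 29). With a 7-hour duration, seating layout must start by 29 − 7 = hour 22.
Stage build feeds seating layout (must start by hour 22, minus 3-hour gap → hour 19); registration desk setup (must start by hour 31); signage placement (must start by hour 38). Taking the minimum, stage build must finish by hour 19 and start by 19 − 9 = hour 10.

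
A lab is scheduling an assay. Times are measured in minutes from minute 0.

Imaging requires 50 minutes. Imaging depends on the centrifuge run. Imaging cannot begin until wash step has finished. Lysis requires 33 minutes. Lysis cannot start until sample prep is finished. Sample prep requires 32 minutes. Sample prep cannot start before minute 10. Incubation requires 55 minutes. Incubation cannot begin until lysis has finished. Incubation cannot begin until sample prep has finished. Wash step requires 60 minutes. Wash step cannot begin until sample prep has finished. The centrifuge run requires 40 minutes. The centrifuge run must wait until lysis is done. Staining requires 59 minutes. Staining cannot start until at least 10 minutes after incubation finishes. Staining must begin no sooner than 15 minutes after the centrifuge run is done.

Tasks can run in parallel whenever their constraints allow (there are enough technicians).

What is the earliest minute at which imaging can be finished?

165

Sample prep cannot begin until its own release at minute 10. It runs from minute 10 to 10 + 32 = minute 42.
Wash step cannot begin until sample prep (finishes minute 42). It runs from minute 42 to 42 + 60 = minute 102.
Lysis cannot begin until sample prep (finishes minute 42). It runs from minute 42 to 42 + 33 = minute 75.
The centrifuge run cannot begin until lysis (finishes minute 75). It runs from minute 75 to 75 + 40 = minute 115.
Imaging has to wait for the centrifuge run (finishes minute 115); wash step (finishes minute 102). The latest of these is minute 115, so imaging runs minute 115 to 115 + 50 = minute 165.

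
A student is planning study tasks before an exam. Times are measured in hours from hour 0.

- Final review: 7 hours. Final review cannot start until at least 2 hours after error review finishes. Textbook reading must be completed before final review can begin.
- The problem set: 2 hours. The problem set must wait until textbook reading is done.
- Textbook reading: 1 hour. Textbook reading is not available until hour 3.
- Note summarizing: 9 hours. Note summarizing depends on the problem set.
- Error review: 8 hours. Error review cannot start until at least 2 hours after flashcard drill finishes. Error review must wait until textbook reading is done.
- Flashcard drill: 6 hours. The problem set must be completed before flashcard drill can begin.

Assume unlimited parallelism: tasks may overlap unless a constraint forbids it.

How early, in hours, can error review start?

Textbook reading cannot begin until its own release at hour 3. It runs from hour 3 to 3 + 1 = hour 4.
After textbook reading (finishes hour 4), the problem set can start at hour 4 and finishes at hour 6.
Flashcard drill cannot begin until the problem set (finishes hour 6). It runs from hour 6 to 6 + 6 = hour 12.
Error review waits on flashcard drill (finishes hour 12, plus 2-hour gap → hour 14); textbook reading (finishes hour 4). The latest of these is hour 14, which is the earliest error review can start.

14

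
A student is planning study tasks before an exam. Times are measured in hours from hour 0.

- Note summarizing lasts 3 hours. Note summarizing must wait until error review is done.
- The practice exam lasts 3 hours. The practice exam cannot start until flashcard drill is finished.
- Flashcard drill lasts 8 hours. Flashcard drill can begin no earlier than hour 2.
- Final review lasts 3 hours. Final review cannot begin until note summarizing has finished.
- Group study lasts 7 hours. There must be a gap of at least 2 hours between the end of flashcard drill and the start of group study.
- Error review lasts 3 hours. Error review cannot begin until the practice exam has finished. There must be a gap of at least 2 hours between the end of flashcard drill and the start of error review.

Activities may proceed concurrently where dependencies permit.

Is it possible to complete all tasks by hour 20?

No

After its own release at hour 2, flashcard drill can start at hour 2 and finishes at hour 10.
Group study waits on flashcard drill (finishes hour 10, plus 2-hour gap → hour 12), so it starts at hour 12 and finishes at 12 + 7 = hour 19.
After flashcard drill (finishes hour 10), the practice exam can start at hour 10 and finishes at hour 13.
Error review cannot start until the practice exam (finishes hour 13); flashcard drill (finishes hour 10, plus 2-hour gap → hour 12). The controlling bound is hour 13, so error review finishes at 13 + 3 = hour 16.
After error review (finishes hour 16), note summarizing can start at hour 16 and finishes at hour 19.
Final review cannot begin until note summarizing (finishes hour 19). It runs from hour 19 to 19 + 3 = hour 22.
The earliest everything can be done is hour 22, which is after the deadline of 20, so it is not possible.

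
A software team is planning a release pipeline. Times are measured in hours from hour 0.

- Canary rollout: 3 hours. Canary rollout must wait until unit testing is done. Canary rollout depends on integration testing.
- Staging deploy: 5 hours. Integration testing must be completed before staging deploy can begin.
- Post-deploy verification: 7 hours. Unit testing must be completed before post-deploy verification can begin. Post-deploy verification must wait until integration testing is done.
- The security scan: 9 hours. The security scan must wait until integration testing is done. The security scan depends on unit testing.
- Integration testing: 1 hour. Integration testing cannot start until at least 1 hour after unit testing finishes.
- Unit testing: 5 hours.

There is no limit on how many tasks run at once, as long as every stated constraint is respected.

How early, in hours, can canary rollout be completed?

Unit testing can start immediately at hour 0; it finishes at hour 5.
After unit testing (finishes hour 5, plus 1-hour gap → hour 6), integration testing can start at hour 6 and finishes at hour 7.
For canary rollout: unit testing (finishes hour 5); integration testing (finishes hour 7). Taking the maximum gives a start of hour 7, and it finishes at 7 + 3 = hour 10.

10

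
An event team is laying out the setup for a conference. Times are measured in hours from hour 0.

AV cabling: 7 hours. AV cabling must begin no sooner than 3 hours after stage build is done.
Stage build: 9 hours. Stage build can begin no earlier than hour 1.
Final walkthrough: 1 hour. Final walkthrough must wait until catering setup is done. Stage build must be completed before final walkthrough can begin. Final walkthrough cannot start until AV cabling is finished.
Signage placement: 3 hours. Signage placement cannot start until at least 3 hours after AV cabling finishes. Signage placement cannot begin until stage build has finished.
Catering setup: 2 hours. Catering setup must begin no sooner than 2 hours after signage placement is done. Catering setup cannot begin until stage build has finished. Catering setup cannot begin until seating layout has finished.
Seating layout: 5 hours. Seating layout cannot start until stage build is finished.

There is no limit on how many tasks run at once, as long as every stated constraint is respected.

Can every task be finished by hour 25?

No

Stage build waits on its own release at hour 1, so it starts at hour 1 and finishes at 1 + 9 = hour 10.
After stage build (finishes hour 10), seating layout can start at hour 10 and finishes at hour 15.
After stage build (finishes hour 10, plus 3-hour gap → hour 13), AV cabling can start at hour 13 and finishes at hour 20.
Signage placement has to wait for AV cabling (finishes hour 20, plus 3-hour gap → hour 23); stage build (finishes hour 10). The latest of these is hour 23, so signage placement runs hour 23 to 23 + 3 = hour 26.
Catering setup has to wait for signage placement (finishes hour 26, plus 2-hour gap → hour 28); stage build (finishes hour 10); seating layout (finishes hour 15). The latest of these is hour 28, so catering setup runs hour 28 to 28 + 2 = hour 30.
Final walkthrough needs all of catering setup (finishes hour 30); stage build (finishes hour 10); AV cabling (finishes hour 20). That puts its earliest start at hour 30; it finishes at 30 + 1 = hour 31.
The earliest everything can be done is hour 31, which is after the deadline of 25, so it is not possible.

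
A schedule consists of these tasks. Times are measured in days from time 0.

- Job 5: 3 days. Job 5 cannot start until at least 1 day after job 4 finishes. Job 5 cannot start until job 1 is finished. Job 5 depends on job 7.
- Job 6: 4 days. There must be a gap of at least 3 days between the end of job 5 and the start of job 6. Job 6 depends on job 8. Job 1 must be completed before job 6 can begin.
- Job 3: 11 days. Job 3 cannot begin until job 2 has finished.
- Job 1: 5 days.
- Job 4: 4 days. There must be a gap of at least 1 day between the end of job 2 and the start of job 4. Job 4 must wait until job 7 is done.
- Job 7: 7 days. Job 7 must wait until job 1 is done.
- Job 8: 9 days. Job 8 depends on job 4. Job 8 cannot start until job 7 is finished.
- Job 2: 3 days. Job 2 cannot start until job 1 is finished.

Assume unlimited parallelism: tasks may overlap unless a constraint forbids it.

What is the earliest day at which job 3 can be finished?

19

Nothing blocks job 1, so it runs from day 0 to day 5.
Job 2 cannot begin until job 1 (finishes day 5). It runs from day 5 to 5 + 3 = day 8.
Job 3 waits on job 2 (finishes day 8), so it starts at day 8 and finishes at 8 + 11 = day 19.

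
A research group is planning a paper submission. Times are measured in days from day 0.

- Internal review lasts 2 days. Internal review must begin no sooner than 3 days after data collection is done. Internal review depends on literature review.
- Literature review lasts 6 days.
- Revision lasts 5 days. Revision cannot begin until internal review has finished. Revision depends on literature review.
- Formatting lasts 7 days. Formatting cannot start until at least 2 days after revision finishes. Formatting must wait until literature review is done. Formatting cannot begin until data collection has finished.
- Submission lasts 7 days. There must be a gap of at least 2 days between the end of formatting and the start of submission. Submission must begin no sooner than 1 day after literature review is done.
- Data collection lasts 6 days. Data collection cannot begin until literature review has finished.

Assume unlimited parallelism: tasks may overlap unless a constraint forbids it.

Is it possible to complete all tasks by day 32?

Literature review has no prerequisites, so it starts at day 0 and finishes at day 6.
Data collection waits on literature review (finishes day 6), so it starts at day 6 and finishes at 6 + 6 = day 12.
Internal review cannot start until data collection (finishes day 12, plus 3-day gap → day 15); literature review (finishes day 6). The controlling bound is day 15, so internal review finishes at 15 + 2 = day 17.
For revision: internal review (finishes day 17); literature review (finishes day 6). Taking the maximum gives a start of day 17, and it finishes at 17 + 5 = day 22.
For formatting: revision (finishes day 22, plus 2-day gap → day 24); literature review (finishes day 6); data collection (finishes day 12). Taking the maximum gives a start of day 24, and it finishes at 24 + 7 = day 31.
Submission needs all of formatting (finishes day 31, plus 2-day gap → day 33); literature review (finishes day 6, plus 1-day gap → day 7). That puts its earliest start at day 33; it finishes at 33 + 7 = day 40.
The earliest everything can be done is day 40, which is after the deadline of 32, so it is not possible.

No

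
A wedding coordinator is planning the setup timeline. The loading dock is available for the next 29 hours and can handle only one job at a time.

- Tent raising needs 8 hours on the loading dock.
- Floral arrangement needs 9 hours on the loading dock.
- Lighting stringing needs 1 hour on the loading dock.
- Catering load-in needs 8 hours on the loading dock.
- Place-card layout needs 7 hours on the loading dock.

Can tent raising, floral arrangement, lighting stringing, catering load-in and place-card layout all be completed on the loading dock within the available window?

No

Running back to back, the jobs need 8 + 9 + 1 + 8 + 7 = 33 hours on the loading dock.
Since 33 > 29, they cannot all fit.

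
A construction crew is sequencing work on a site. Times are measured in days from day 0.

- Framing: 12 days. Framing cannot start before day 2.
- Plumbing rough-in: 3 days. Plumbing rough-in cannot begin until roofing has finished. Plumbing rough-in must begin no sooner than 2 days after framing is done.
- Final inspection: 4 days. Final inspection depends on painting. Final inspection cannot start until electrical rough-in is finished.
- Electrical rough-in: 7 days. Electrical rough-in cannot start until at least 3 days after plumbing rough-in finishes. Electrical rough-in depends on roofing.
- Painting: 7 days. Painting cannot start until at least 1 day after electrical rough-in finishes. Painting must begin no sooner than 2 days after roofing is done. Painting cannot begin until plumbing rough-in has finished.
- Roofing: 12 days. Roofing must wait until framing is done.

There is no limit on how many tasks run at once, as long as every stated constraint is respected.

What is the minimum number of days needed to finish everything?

Framing waits on its own release at day 2, so it starts at day 2 and finishes at 2 + 12 = day 14.
Roofing cannot begin until framing (finishes day 14). It runs from day 14 to 14 + 12 = day 26.
For plumbing rough-in: roofing (finishes day 26); framing (finishes day 14, plus 2-day gap → day 16). Taking the maximum gives a start of day 26, and it finishes at 26 + 3 = day 29.
Electrical rough-in has to wait for plumbing rough-in (finishes day 29, plus 3-day gap → day 32); roofing (finishes day 26). The latest of these is day 32, so electrical rough-in runs day 32 to 32 + 7 = day 39.
Painting has to wait for electrical rough-in (finishes day 39, plus 1-day gap → day 40); roofing (finishes day 26, plus 2-day gap → day 28); plumbing rough-in (finishes day 29). The latest of these is day 40, so painting runs day 40 to 40 + 7 = day 47.
Final inspection has to wait for painting (finishes day 47); electrical rough-in (finishes day 39). The latest of these is day 47, so final inspection runs day 47 to 47 + 4 = day 51.
All tasks are finished once the last one completes. Finish times: Framing at 14, Roofing at 26, Plumbing rough-in at 29, Electrical rough-in at 39, Painting at 47, Final inspection at 51. The latest is day 51.

51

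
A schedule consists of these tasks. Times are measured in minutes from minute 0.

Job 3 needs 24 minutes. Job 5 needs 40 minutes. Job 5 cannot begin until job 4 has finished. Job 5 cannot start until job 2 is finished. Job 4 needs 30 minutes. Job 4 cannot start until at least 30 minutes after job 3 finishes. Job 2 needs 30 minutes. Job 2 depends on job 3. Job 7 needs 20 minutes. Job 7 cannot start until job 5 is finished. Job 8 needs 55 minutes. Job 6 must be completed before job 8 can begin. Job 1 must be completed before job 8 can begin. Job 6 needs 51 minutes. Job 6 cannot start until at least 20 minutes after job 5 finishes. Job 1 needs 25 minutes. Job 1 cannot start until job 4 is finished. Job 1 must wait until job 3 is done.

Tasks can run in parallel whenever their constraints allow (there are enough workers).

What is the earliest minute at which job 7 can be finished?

Job 3 can start immediately at minute 0; it finishes at minute 24.
Job 4 waits on job 3 (finishes minute 24, plus 30-minute gap → minute 54), so it starts at minute 54 and finishes at 54 + 30 = minute 84.
After job 3 (finishes minute 24), job 2 can start at minute 24 and finishes at minute 54.
Job 5 cannot start until job 4 (finishes minute 84); job 2 (finishes minute 54). The controlling bound is minute 84, so job 5 finishes at 84 + 40 = minute 124.
Job 7 waits on job 5 (finishes minute 124), so it starts at minute 124 and finishes at 124 + 20 = minute 144.

144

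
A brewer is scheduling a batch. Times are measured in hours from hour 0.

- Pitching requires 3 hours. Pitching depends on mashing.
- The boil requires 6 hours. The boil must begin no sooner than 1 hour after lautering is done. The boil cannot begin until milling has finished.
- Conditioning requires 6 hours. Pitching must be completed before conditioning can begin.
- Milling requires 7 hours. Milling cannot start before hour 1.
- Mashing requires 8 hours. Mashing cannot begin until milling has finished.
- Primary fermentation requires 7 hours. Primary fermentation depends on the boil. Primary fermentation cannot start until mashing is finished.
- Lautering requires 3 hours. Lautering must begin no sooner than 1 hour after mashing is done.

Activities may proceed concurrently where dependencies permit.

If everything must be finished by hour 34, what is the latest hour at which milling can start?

1

To finish by hour 34, primary fermentation (duration 7) must start no later than hour 27.
The boil must finish before primary fermentation (must start by hour 27). With a 6-hour duration, the boil must start by 27 − 6 = hour 21.
Lautering feeds into the boil (must start by hour 21, minus 1-hour gap → hour 20); so lautering must finish by hour 20 and therefore start by hour 17.
Conditioning must finish by hour 34; it takes 6 hours, so it must start by 34 − 6 = hour 28.
Pitching must finish before conditioning (must start by hour 28). With a 3-hour duration, pitching must start by 28 − 3 = hour 25.
Mashing must finish in time for lautering (must start by hour 17, minus 1-hour gap → hour 16); pitching (must start by hour 25); primary fermentation (must start by hour 27). The tightest is hour 16, so mashing must start by 16 − 8 = hour 8.
Milling must finish in time for mashing (must start by hour 8); the boil (must start by hour 21). The tightest is hour 8, so milling must start by 8 − 7 = hour 1.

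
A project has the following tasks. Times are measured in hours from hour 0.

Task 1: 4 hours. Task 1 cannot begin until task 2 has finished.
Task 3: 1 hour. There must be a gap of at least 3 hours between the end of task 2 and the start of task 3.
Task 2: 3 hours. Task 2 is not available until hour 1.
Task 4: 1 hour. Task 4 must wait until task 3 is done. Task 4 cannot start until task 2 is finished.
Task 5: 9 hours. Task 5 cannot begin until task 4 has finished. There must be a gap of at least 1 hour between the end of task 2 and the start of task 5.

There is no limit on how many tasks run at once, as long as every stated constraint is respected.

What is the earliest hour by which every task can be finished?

18

After its own release at hour 1, task 2 can start at hour 1 and finishes at hour 4.
Task 3 cannot begin until task 2 (finishes hour 4, plus 3-hour gap → hour 7). It runs from hour 7 to 7 + 1 = hour 8.
Task 4 needs all of task 3 (finishes hour 8); task 2 (finishes hour 4). That puts its earliest start at hour 8; it finishes at 8 + 1 = hour 9.
Task 5 cannot start until task 4 (finishes hour 9); task 2 (finishes hour 4, plus 1-hour gap → hour 5). The controlling bound is hour 9, so task 5 finishes at 9 + 9 = hour 18.
After task 2 (finishes hour 4), task 1 can start at hour 4 and finishes at hour 8.
All tasks are finished once the last one completes. Finish times: Task 1 at 8, Task 2 at 4, Task 3 at 8, Task 4 at 9, Task 5 at 18. The latest is hour 18.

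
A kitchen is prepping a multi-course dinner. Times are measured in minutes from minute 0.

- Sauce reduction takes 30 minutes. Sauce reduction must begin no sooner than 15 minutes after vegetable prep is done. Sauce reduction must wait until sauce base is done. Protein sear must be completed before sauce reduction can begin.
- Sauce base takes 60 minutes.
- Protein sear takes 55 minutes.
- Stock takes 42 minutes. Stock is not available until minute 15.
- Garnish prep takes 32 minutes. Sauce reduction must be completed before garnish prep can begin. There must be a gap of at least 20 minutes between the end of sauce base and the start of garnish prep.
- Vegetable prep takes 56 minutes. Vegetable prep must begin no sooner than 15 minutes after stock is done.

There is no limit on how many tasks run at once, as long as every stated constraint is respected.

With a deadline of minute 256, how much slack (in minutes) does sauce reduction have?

Protein sear can start immediately at minute 0; it finishes at minute 55.
Nothing blocks sauce base, so it runs from minute 0 to minute 60.
After its own release at minute 15, stock can start at minute 15 and finishes at minute 57.
Vegetable prep cannot begin until stock (finishes minute 57, plus 15-minute gap → minute 72). It runs from minute 72 to 72 + 56 = minute 128.
Sauce reduction needs all of vegetable prep (finishes minute 128, plus 15-minute gap → minute 143); sauce base (finishes minute 60); protein sear (finishes minute 55). That puts its earliest start at minute 143; it finishes at 143 + 30 = minute 173.

Working backward from the deadline:
Garnish prep has no dependents, so it just needs to finish by minute 256. Starting by 256 − 32 = minute 224 achieves that.
Sauce reduction feeds into garnish prep (must start by minute 224); so sauce reduction must finish by minute 224 and therefore start by minute 194.
So sauce reduction can start as early as minute 143 and as late as minute 194, giving 194 − 143 = 51 minutes of slack.

51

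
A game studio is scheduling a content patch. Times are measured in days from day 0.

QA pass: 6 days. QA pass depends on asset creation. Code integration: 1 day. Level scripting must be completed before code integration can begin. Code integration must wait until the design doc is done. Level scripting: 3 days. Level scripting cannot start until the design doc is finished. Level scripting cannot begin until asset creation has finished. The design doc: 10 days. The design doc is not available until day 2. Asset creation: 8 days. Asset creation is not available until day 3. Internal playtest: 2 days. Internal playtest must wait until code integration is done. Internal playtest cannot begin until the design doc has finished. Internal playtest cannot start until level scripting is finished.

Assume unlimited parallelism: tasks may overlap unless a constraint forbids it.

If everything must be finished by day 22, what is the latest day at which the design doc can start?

Nothing follows internal playtest; the deadline of day 22 is its only limit. It must start by 22 − 2 = day 20.
Since internal playtest (must start by day 20) depends on it, code integration must finish by day 20. Backing off its 1-day duration gives a latest start of day 19.
For level scripting: code integration (must start by day 19); internal playtest (must start by day 20). The most restrictive is day 19; with a 3-day duration, level scripting must start by day 16.
For the design doc: level scripting (must start by day 16); code integration (must start by day 19); internal playtest (must start by day 20). The most restrictive is day 16; with a 10-day duration, the design doc must start by day 6.

6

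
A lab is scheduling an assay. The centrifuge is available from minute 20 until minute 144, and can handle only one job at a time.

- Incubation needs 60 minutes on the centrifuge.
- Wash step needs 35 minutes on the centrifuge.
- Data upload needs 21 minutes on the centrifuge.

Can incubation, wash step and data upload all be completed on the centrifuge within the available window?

Yes

The centrifuge window is 144 − 20 = 124 minutes.
Running back to back, the jobs need 60 + 35 + 21 = 116 minutes on the centrifuge.
Since 116 ≤ 124, they fit within the window.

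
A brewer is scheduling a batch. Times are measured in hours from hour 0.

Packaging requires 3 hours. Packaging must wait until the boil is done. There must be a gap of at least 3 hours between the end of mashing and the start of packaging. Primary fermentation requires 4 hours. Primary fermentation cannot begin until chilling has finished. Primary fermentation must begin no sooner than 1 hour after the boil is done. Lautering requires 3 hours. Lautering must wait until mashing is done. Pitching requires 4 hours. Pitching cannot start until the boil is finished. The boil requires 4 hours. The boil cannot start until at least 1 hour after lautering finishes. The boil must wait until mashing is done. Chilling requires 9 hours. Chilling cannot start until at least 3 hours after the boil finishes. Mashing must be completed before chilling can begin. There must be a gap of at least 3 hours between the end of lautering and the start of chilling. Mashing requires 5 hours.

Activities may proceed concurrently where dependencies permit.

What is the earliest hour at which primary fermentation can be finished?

Nothing blocks mashing, so it runs from hour 0 to hour 5.
After mashing (finishes hour 5), lautering can start at hour 5 and finishes at hour 8.
The boil needs all of lautering (finishes hour 8, plus 1-hour gap → hour 9); mashing (finishes hour 5). That puts its earliest start at hour 9; it finishes at 9 + 4 = hour 13.
For chilling: the boil (finishes hour 13, plus 3-hour gap → hour 16); mashing (finishes hour 5); lautering (finishes hour 8, plus 3-hour gap → hour 11). Taking the maximum gives a start of hour 16, and it finishes at 16 + 9 = hour 25.
Primary fermentation needs all of chilling (finishes hour 25); the boil (finishes hour 13, plus 1-hour gap → hour 14). That puts its earliest start at hour 25; it finishes at 25 + 4 = hour 29.

29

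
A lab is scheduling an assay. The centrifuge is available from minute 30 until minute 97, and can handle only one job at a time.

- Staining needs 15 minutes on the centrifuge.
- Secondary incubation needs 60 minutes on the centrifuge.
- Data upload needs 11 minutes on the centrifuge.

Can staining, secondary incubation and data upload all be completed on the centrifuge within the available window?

The centrifuge window is 97 − 30 = 67 minutes.
Running back to back, the jobs need 15 + 60 + 11 = 86 minutes on the centrifuge.
Since 86 > 67, they cannot all fit.

No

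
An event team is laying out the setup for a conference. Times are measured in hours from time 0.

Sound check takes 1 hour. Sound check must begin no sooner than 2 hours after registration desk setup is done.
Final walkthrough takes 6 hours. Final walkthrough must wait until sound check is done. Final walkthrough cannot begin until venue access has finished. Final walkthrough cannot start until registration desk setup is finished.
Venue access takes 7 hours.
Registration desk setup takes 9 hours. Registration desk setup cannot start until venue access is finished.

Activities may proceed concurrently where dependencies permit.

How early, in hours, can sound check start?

Nothing blocks venue access, so it runs from hour 0 to hour 7.
After venue access (finishes hour 7), registration desk setup can start at hour 7 and finishes at hour 16.
Sound check waits on registration desk setup (finishes hour 16, plus 2-hour gap → hour 18), so the earliest it can start is hour 18.

18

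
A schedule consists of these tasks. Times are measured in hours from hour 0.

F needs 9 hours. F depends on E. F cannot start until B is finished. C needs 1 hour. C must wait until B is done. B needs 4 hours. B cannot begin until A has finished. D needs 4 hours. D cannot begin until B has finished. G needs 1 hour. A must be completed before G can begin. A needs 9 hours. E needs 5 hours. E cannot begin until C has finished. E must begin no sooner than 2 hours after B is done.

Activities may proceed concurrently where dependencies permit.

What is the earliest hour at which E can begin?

15

A has no prerequisites, so it starts at hour 0 and finishes at hour 9.
B waits on A (finishes hour 9), so it starts at hour 9 and finishes at 9 + 4 = hour 13.
C cannot begin until B (finishes hour 13). It runs from hour 13 to 13 + 1 = hour 14.
E waits on C (finishes hour 14); B (finishes hour 13, plus 2-hour gap → hour 15). The latest of these is hour 15, which is the earliest E can start.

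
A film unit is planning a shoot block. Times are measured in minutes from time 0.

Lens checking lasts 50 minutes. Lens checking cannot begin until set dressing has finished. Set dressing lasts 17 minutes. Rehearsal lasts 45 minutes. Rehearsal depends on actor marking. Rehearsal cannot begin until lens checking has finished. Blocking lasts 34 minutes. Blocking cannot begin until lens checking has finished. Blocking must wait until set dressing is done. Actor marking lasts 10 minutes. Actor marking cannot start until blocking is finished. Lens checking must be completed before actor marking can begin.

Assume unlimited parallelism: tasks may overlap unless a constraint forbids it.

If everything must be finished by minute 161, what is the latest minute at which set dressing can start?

5

To finish by minute 161, rehearsal (duration 45) must start no later than minute 116.
Actor marking feeds into rehearsal (must start by minute 116); so actor marking must finish by minute 116 and therefore start by minute 106.
Blocking must finish before actor marking (must start by minute 106). With a 34-minute duration, blocking must start by 106 − 34 = minute 72.
For lens checking: blocking (must start by minute 72); actor marking (must start by minute 106); rehearsal (must start by minute 116). The most restrictive is minute 72; with a 50-minute duration, lens checking must start by minute 22.
Set dressing feeds lens checking (must start by minute 22); blocking (must start by minute 72). Taking the minimum, set dressing must finish by minute 22 and start by 22 − 17 = minute 5.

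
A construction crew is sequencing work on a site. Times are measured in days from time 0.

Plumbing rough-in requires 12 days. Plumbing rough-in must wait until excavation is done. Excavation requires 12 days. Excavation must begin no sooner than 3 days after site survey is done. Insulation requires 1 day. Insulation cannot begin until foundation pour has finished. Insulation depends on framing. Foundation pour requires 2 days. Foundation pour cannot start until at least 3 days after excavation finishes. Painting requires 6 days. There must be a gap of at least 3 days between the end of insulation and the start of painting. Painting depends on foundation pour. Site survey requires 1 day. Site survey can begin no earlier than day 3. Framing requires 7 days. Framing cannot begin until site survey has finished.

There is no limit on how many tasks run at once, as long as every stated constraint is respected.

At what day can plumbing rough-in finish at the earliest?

After its own release at day 3, site survey can start at day 3 and finishes at day 4.
After site survey (finishes day 4, plus 3-day gap → day 7), excavation can start at day 7 and finishes at day 19.
After excavation (finishes day 19), plumbing rough-in can start at day 19 and finishes at day 31.

31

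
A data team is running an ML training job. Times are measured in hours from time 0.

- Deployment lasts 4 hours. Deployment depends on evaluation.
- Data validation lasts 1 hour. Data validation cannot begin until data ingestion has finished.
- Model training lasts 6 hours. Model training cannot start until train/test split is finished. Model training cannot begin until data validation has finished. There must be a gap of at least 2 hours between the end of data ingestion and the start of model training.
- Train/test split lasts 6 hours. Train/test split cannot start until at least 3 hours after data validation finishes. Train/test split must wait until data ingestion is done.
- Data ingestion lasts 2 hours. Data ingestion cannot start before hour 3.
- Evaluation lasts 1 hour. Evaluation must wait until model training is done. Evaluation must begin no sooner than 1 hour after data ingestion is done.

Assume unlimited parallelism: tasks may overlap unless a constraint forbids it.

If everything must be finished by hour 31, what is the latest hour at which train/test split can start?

14

To finish by hour 31, deployment (duration 4) must start no later than hour 27.
Since deployment (must start by hour 27) depends on it, evaluation must finish by hour 27. Backing off its 1-hour duration gives a latest start of hour 26.
Model training must finish before evaluation (must start by hour 26). With a 6-hour duration, model training must start by 26 − 6 = hour 20.
Train/test split feeds into model training (must start by hour 20); so train/test split must finish by hour 20 and therefore start by hour 14.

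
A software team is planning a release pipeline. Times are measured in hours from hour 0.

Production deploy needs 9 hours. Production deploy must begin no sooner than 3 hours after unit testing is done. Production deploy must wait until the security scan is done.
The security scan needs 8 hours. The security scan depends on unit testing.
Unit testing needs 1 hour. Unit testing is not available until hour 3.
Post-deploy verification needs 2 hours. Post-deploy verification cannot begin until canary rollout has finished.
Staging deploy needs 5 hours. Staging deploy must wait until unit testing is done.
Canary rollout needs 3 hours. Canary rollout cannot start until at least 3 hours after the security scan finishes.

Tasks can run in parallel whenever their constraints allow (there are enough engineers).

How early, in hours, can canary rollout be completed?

Unit testing cannot begin until its own release at hour 3. It runs from hour 3 to 3 + 1 = hour 4.
After unit testing (finishes hour 4), the security scan can start at hour 4 and finishes at hour 12.
After the security scan (finishes hour 12, plus 3-hour gap → hour 15), canary rollout can start at hour 15 and finishes at hour 18.

18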